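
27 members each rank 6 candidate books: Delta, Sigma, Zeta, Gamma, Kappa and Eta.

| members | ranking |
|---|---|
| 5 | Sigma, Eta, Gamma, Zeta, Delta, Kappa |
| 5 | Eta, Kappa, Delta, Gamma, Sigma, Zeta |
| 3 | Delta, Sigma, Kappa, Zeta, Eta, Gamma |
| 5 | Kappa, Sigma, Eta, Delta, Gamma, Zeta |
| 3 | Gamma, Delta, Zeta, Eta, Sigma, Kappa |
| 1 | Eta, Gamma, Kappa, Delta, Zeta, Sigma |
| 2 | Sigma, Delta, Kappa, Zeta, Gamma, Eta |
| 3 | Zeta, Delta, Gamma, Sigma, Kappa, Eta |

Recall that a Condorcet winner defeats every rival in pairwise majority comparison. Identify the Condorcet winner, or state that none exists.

none

Pairwise majorities:
Delta vs Sigma: 5+3+3+1+3 = 15 for Delta, 12 for Sigma — Delta by 15–12.
Delta vs Zeta: Delta preferred on 5+3+5+3+1+2 = 19 ballots; Delta wins 19–8.
Delta vs Gamma: Delta is ranked higher on 5+3+5+2+3 = 18 ballots, Gamma on 9. Delta wins 18–9.
Delta vs Kappa: 16 to 11, Delta.
Delta vs Eta: 11 to 16, Eta.
Sigma vs Zeta: Sigma preferred on 5+5+3+5+2 = 20 ballots; Sigma wins 20–7.
Sigma vs Gamma: 15 to 12, Sigma.
Sigma vs Kappa: 5+3+3+2+3 = 16 for Sigma, 11 for Kappa — Sigma by 16–11.
Sigma vs Eta: 5+3+5+2+3 = 18 for Sigma, 9 for Eta — Sigma by 18–9.
Zeta vs Gamma: Zeta is ranked higher on 3+2+3 = 8 ballots, Gamma on 19. Gamma wins 19–8.
Zeta vs Kappa: Zeta is ranked higher on 5+3+3 = 11 ballots, Kappa on 16. Kappa wins 16–11.
Zeta vs Eta: 11 to 16, Eta.
Gamma vs Kappa: Gamma is ranked higher on 5+3+1+3 = 12 ballots, Kappa on 15. Kappa wins 15–12.
Gamma vs Eta: Gamma is ranked higher on 3+2+3 = 8 ballots, Eta on 19. Eta wins 19–8.
Kappa vs Eta: Kappa preferred on 3+5+2+3 = 13 ballots; Eta wins 14–13.
Each book drops at least one matchup (Delta loses to Eta; Sigma loses to Delta; Zeta loses to Delta; Gamma loses to Delta; Kappa loses to Delta; Eta loses to Sigma); the cycle Delta → Sigma → Eta → Delta rules out a Condorcet winner.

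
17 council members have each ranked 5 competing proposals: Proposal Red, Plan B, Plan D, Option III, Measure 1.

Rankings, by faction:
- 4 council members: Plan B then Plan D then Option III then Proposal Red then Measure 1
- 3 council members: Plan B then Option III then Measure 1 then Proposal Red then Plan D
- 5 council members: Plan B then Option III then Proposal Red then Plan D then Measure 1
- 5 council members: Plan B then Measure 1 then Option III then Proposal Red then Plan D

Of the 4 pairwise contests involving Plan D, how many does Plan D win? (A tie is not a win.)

1

Plan D against each rival (17 council members):
Plan D vs Proposal Red: Proposal Red wins 13–4.
Plan D vs Plan B: 0 to 17, Plan B.
Plan D vs Option III: Plan D preferred on 4 ballots; Option III wins 13–4.
Plan D–Measure 1: Plan D 9–8.
Plan D beats Measure 1; loses to Proposal Red, Plan B, Option III — 1 pairwise win.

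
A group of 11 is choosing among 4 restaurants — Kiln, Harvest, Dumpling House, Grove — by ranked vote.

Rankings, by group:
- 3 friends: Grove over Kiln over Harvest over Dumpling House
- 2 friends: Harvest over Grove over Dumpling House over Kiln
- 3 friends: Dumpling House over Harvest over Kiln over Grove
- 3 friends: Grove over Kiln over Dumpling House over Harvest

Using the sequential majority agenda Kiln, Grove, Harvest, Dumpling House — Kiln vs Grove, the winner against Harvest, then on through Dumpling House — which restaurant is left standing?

Grove

Round 1: Kiln vs Grove — 3–8, Grove advances.
Round 2: Grove vs Harvest — 6–5, Grove advances.
Round 3: Grove vs Dumpling House — 8–3, Grove advances.
The agenda winner is Grove.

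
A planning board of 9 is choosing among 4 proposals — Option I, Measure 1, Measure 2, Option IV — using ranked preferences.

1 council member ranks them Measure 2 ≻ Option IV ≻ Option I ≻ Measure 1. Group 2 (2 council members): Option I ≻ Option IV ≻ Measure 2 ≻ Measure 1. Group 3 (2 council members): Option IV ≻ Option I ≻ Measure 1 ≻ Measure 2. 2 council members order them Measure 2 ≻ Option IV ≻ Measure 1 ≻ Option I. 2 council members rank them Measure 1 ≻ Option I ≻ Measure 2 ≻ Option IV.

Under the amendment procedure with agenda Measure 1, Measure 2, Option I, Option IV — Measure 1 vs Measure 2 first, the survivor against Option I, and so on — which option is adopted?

Option IV

Round 1: Measure 1 vs Measure 2 — 4–5, Measure 2 advances.
Round 2: Measure 2 vs Option I — 3–6, Option I advances.
Round 3: Option I vs Option IV — 4–5, Option IV advances.
Option IV survives the agenda.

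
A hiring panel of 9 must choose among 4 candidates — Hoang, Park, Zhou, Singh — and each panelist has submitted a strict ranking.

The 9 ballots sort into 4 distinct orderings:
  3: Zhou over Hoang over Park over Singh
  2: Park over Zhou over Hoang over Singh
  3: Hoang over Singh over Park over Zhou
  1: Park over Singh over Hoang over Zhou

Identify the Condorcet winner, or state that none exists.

none

Check each pair by majority over 9 ballots:
Hoang vs Park: Hoang wins 6–3.
Hoang vs Zhou: 4 to 5, Zhou.
Hoang vs Singh: Hoang preferred on 3+2+3 = 8 ballots; Hoang wins 8–1.
Park vs Zhou: 6 to 3, Park.
Park vs Singh: 3+2+1 = 6 for Park, 3 for Singh — Park by 6–3.
Zhou vs Singh: Zhou is ranked higher on 3+2 = 5 ballots, Singh on 4. Zhou wins 5–4.
Each candidate drops at least one matchup (Hoang loses to Zhou; Park loses to Hoang; Zhou loses to Park; Singh loses to Hoang); the cycle Hoang > Park > Zhou > Hoang rules out a Condorcet winner.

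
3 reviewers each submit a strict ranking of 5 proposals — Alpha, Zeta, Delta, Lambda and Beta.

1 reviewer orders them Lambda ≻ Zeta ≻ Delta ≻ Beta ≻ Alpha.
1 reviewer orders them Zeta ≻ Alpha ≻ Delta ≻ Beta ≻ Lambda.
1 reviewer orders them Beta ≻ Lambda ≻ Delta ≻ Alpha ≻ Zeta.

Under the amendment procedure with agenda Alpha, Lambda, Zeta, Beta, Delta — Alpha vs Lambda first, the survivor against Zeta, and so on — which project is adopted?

Delta

Round 1: Alpha vs Lambda — 1–2, Lambda advances.
Round 2: Lambda vs Zeta — 2–1, Lambda advances.
Round 3: Lambda vs Beta — 1–2, Beta advances.
Round 4: Beta vs Delta — 1–2, Delta advances.
Delta survives the agenda.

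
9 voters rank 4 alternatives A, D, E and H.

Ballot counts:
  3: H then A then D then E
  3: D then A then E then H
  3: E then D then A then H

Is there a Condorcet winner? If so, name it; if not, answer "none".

D

Head-to-head results (9 voters):
A vs D: A preferred on 3 ballots; D wins 6–3.
A vs E: 6 to 3, A.
A vs H: 3+3 = 6 for A, 3 for H — A by 6–3.
D vs E: 3+3 = 6 for D, 3 for E — D by 6–3.
D vs H: 3+3 = 6 for D, 3 for H — D by 6–3.
E vs H: 6 to 3, E.
Only D has no losses; D is the Condorcet winner.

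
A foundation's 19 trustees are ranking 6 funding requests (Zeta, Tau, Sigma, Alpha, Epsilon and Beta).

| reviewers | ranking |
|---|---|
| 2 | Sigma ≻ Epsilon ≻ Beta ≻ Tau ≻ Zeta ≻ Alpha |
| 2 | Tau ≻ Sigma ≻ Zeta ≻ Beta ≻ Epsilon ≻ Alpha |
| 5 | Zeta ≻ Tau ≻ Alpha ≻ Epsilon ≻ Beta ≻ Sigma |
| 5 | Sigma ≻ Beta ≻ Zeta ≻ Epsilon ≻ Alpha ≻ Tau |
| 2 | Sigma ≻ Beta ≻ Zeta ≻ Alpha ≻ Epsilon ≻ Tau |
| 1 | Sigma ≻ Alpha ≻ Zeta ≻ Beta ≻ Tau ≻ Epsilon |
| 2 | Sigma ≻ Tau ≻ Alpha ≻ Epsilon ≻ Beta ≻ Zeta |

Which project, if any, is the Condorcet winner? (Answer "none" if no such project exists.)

Sigma

Head-to-head results (19 reviewers):
Zeta vs Tau: 13 to 6, Zeta.
Zeta vs Sigma: Sigma, 14–5.
Zeta vs Alpha: 2+2+5+5+2 = 16 for Zeta, 3 for Alpha — Zeta by 16–3.
Zeta vs Epsilon: Zeta, 15–4.
Zeta vs Beta: 8 to 11, Beta.
Tau vs Sigma: 2+5 = 7 for Tau, 12 for Sigma — Sigma by 12–7.
Tau vs Alpha: Tau wins 11–8.
Tau vs Epsilon: Tau is ranked higher on 2+5+1+2 = 10 ballots, Epsilon on 9. Tau wins 10–9.
Tau vs Beta: 9 to 10, Beta.
Sigma–Alpha: Sigma 14–5.
Sigma vs Epsilon: 2+2+5+2+1+2 = 14 for Sigma, 5 for Epsilon — Sigma by 14–5.
Sigma vs Beta: Sigma wins 14–5.
Alpha vs Epsilon: Alpha, 10–9.
Alpha vs Beta: 5+1+2 = 8 for Alpha, 11 for Beta — Beta by 11–8.
Epsilon vs Beta: 2+5+2 = 9 for Epsilon, 10 for Beta — Beta by 10–9.
Sigma defeats every rival head-to-head and is the Condorcet winner.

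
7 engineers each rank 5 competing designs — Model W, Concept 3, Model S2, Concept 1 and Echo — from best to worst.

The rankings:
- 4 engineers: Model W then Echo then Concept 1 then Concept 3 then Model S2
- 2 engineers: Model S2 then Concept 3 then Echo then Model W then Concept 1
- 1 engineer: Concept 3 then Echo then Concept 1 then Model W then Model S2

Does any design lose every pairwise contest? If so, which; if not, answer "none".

Model S2

Pairwise majorities:
Model W vs Concept 3: 4 to 3, Model W.
Model W vs Model S2: Model W, 5–2.
Model W vs Concept 1: Model W preferred on 4+2 = 6 ballots; Model W wins 6–1.
Model W–Echo: Model W 4–3.
Concept 3 vs Model S2: Concept 3, 5–2.
Concept 3–Concept 1: Concept 1 4–3.
Concept 3 vs Echo: Concept 3 is ranked higher on 2+1 = 3 ballots, Echo on 4. Echo wins 4–3.
Model S2 vs Concept 1: Model S2 preferred on 2 ballots; Concept 1 wins 5–2.
Model S2–Echo: Echo 5–2.
Concept 1 vs Echo: Concept 1 preferred on 0 ballots; Echo wins 7–0.
Model S2 is beaten in every head-to-head and is the Condorcet loser.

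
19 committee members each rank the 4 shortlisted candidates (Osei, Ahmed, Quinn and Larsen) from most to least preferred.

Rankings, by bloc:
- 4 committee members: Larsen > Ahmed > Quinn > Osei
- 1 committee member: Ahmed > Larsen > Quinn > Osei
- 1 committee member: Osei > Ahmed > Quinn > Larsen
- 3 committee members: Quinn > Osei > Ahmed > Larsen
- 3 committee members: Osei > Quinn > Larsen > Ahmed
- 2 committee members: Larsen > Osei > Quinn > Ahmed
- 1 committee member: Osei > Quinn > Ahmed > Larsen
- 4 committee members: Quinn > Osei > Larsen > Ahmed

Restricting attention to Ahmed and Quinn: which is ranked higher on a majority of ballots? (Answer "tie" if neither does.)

Quinn

Ballots ranking Ahmed above Quinn: 4 + 1 + 1 = 6.
Ballots ranking Quinn above Ahmed: 19 − 6 = 13.
Quinn wins the head-to-head 13–6.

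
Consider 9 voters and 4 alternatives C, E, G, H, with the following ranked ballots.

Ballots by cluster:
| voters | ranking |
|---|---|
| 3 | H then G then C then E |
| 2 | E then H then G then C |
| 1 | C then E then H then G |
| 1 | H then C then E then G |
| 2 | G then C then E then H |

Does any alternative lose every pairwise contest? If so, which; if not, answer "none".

none

Head-to-head results (9 voters):
C vs E: C wins 7–2.
C vs G: G wins 7–2.
C vs H: C preferred on 1+2 = 3 ballots; H wins 6–3.
E vs G: G wins 5–4.
E vs H: E, 5–4.
G–H: H 7–2.
Every alternative wins at least one matchup (C beats E; E beats H; G beats C; H beats C), so there is no Condorcet loser.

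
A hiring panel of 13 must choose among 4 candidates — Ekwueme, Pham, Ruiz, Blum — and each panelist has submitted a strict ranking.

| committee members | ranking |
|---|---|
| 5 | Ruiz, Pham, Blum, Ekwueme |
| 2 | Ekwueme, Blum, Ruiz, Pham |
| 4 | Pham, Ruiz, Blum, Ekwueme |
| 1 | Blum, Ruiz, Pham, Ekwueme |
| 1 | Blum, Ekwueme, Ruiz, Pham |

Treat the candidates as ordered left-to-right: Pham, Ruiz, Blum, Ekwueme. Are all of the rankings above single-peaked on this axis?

yes

Axis positions: Pham=1, Ruiz=2, Blum=3, Ekwueme=4.
Type 1 (peak Ruiz at position 2): ranking walks positions 2-1-3-4, expanding outward from the peak — single-peaked.
Type 2 (peak Ekwueme at position 4): ranking walks positions 4-3-2-1, expanding outward from the peak — single-peaked.
Type 3 (peak Pham at position 1): ranking walks positions 1-2-3-4, expanding outward from the peak — single-peaked.
Type 4 (peak Blum at position 3): ranking walks positions 3-2-1-4, expanding outward from the peak — single-peaked.
Type 5 (peak Blum at position 3): ranking walks positions 3-4-2-1, expanding outward from the peak — single-peaked.
Every ranking is single-peaked on this axis.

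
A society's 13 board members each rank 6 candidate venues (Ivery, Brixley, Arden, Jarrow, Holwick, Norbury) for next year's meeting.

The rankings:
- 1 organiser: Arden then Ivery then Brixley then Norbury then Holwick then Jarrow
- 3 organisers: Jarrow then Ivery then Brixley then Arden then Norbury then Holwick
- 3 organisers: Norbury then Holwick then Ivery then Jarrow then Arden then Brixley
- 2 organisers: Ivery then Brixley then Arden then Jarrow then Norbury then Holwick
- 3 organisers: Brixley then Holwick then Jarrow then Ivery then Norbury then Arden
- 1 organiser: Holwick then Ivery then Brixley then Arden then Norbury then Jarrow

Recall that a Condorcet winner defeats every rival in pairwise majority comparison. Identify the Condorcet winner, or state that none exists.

Pairwise majorities:
Ivery–Brixley: Ivery 10–3.
Ivery vs Arden: Ivery wins 12–1.
Ivery–Jarrow: Ivery 7–6.
Ivery–Holwick: Holwick 7–6.
Ivery vs Norbury: Ivery, 10–3.
Brixley vs Arden: Brixley wins 9–4.
Brixley–Jarrow: Brixley 7–6.
Brixley–Holwick: Brixley 9–4.
Brixley vs Norbury: Brixley, 10–3.
Arden–Jarrow: Jarrow 9–4.
Arden vs Holwick: Holwick, 7–6.
Arden–Norbury: Arden 7–6.
Jarrow vs Holwick: Holwick wins 8–5.
Jarrow vs Norbury: Jarrow, 8–5.
Holwick vs Norbury: Norbury wins 9–4.
Each city drops at least one matchup (Ivery loses to Holwick; Brixley loses to Ivery; Arden loses to Ivery; Jarrow loses to Ivery; Holwick loses to Brixley; Norbury loses to Ivery); the cycle Ivery beats Brixley beats Holwick beats Ivery rules out a Condorcet winner.

none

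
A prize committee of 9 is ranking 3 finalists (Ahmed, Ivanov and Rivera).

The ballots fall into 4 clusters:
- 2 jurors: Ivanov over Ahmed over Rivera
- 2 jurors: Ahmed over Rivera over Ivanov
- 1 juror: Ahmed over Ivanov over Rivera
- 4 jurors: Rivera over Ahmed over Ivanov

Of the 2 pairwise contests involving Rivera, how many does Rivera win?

Rivera against each rival (9 jurors):
Rivera vs Ahmed: Rivera preferred on 4 ballots; Ahmed wins 5–4.
Rivera vs Ivanov: Rivera preferred on 2+4 = 6 ballots; Rivera wins 6–3.
Rivera beats Ivanov; loses to Ahmed — 1 pairwise win.

1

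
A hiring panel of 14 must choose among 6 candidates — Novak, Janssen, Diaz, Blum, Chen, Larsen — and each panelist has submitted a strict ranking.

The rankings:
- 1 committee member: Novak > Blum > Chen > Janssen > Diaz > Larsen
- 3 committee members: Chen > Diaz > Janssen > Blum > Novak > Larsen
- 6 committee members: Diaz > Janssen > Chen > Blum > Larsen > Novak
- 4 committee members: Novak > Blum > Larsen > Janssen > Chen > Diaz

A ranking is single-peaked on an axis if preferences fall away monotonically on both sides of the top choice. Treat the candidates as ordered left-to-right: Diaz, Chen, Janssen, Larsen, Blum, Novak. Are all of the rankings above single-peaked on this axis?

no

Axis positions: Diaz=1, Chen=2, Janssen=3, Larsen=4, Blum=5, Novak=6.
Cluster 1: ranking walks positions 6-5-2-3-1-4; Chen is ranked above Larsen even though Larsen lies between Chen and the peak Novak on the axis — preferences dip and rise again. Not single-peaked.
Cluster 2: ranking walks positions 2-1-3-5-6-4; Blum is ranked above Larsen even though Larsen lies between Blum and the peak Chen on the axis — preferences dip and rise again. Not single-peaked.
Cluster 3: ranking walks positions 1-3-2-5-4-6; Janssen is ranked above Chen even though Chen lies between Janssen and the peak Diaz on the axis — preferences dip and rise again. Not single-peaked.
Cluster 4 (peak Novak at position 6): ranking walks positions 6-5-4-3-2-1, expanding outward from the peak — single-peaked.
Cluster 1 violates single-peakedness, so the profile is not single-peaked on this axis.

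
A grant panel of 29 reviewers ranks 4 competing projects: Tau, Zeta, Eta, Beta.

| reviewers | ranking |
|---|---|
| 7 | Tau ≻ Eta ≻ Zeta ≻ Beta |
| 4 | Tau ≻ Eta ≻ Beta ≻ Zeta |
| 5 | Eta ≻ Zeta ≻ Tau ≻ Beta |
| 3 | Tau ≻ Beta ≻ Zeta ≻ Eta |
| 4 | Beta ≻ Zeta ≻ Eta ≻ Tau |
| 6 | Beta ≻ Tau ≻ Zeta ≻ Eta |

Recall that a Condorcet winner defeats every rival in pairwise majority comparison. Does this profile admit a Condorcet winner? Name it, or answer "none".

Check each pair by majority over 29 ballots:
Tau–Zeta: Tau 20–9.
Tau–Eta: Tau 20–9.
Tau–Beta: Tau 19–10.
Zeta–Eta: Eta 16–13.
Zeta vs Beta: Beta wins 17–12.
Eta vs Beta: Eta, 16–13.
Tau beats each of Zeta, Eta, Beta — Tau is the Condorcet winner.

Tau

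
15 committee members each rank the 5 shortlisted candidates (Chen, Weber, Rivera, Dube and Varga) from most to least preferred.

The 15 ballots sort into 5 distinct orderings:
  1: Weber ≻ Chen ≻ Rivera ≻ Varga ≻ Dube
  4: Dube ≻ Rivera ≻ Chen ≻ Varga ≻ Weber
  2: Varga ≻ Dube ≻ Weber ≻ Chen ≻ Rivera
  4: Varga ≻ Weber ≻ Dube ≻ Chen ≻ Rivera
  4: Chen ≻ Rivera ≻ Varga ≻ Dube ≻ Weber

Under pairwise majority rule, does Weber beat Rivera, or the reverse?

Rivera

Ballots ranking Weber above Rivera: 1 + 2 + 4 = 7.
Ballots ranking Rivera above Weber: 15 − 7 = 8.
Rivera wins the head-to-head 8–7.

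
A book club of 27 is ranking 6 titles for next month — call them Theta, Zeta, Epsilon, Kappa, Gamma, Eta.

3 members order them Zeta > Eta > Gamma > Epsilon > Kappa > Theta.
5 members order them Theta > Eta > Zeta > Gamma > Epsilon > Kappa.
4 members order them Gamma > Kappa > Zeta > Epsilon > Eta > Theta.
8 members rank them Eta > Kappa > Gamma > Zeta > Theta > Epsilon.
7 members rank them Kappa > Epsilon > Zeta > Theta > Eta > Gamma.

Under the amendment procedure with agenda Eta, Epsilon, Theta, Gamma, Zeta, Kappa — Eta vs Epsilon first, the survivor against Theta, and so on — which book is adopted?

Round 1: Eta vs Epsilon — 16–11, Eta advances.
Round 2: Eta vs Theta — 15–12, Eta advances.
Round 3: Eta vs Gamma — 23–4, Eta advances.
Round 4: Eta vs Zeta — 13–14, Zeta advances.
Round 5: Zeta vs Kappa — 8–19, Kappa advances.
Kappa survives the agenda.

Kappa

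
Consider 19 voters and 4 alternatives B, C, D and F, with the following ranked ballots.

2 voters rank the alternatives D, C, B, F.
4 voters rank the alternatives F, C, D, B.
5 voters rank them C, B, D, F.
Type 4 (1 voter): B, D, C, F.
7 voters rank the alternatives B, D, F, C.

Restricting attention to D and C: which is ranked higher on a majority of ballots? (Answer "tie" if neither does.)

D

Ballots ranking D above C: 2 + 1 + 7 = 10.
Ballots ranking C above D: 19 − 10 = 9.
D wins the head-to-head 10–9.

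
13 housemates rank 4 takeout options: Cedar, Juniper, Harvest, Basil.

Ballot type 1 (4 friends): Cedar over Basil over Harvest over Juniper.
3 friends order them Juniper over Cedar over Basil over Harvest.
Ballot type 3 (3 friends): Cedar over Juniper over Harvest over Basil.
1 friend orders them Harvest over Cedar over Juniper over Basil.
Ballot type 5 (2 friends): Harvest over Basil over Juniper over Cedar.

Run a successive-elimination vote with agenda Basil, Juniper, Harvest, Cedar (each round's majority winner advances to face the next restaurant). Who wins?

Cedar

Round 1: Basil vs Juniper — 6–7, Juniper advances.
Round 2: Juniper vs Harvest — 6–7, Harvest advances.
Round 3: Harvest vs Cedar — 3–10, Cedar advances.
Cedar survives the agenda.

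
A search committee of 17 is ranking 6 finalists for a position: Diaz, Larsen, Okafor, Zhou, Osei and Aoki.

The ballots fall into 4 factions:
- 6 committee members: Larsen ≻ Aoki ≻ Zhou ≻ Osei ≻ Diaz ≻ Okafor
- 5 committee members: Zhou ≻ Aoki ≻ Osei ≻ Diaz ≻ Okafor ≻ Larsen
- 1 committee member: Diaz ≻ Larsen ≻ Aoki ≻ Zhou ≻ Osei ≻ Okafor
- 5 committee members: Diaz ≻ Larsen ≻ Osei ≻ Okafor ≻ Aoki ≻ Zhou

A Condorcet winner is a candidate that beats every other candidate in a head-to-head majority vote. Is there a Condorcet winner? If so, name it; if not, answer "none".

none

Check each pair by majority over 17 ballots:
Diaz vs Larsen: 5+1+5 = 11 for Diaz, 6 for Larsen — Diaz by 11–6.
Diaz vs Okafor: Diaz, 17–0.
Diaz vs Zhou: Diaz is ranked higher on 1+5 = 6 ballots, Zhou on 11. Zhou wins 11–6.
Diaz vs Osei: Osei wins 11–6.
Diaz vs Aoki: Aoki, 11–6.
Larsen vs Okafor: Larsen wins 12–5.
Larsen vs Zhou: Larsen is ranked higher on 6+1+5 = 12 ballots, Zhou on 5. Larsen wins 12–5.
Larsen–Osei: Larsen 12–5.
Larsen vs Aoki: 6+1+5 = 12 for Larsen, 5 for Aoki — Larsen by 12–5.
Okafor vs Zhou: 5 to 12, Zhou.
Okafor vs Osei: 0 to 17, Osei.
Okafor vs Aoki: 5 for Okafor, 12 for Aoki — Aoki by 12–5.
Zhou vs Osei: 12 to 5, Zhou.
Zhou vs Aoki: Aoki, 12–5.
Osei vs Aoki: Osei preferred on 5 ballots; Aoki wins 12–5.
Each candidate drops at least one matchup (Diaz loses to Zhou; Larsen loses to Diaz; Okafor loses to Diaz; Zhou loses to Larsen; Osei loses to Larsen; Aoki loses to Larsen); the cycle Diaz → Larsen → Zhou → Diaz rules out a Condorcet winner.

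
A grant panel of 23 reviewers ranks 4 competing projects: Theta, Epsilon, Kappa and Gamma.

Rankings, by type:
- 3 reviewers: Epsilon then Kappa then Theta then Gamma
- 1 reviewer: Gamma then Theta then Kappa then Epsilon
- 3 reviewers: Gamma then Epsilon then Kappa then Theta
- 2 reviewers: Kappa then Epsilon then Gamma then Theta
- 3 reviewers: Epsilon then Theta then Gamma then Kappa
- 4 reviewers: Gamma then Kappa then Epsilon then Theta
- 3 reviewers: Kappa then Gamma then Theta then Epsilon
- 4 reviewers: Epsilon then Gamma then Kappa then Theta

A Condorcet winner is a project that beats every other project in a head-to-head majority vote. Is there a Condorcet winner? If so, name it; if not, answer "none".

Head-to-head results (23 reviewers):
Theta vs Epsilon: Epsilon wins 19–4.
Theta vs Kappa: Kappa wins 19–4.
Theta vs Gamma: Gamma wins 17–6.
Epsilon vs Kappa: Epsilon, 13–10.
Epsilon vs Gamma: Epsilon, 12–11.
Kappa vs Gamma: Gamma wins 15–8.
Epsilon defeats every rival head-to-head and is the Condorcet winner.

Epsilon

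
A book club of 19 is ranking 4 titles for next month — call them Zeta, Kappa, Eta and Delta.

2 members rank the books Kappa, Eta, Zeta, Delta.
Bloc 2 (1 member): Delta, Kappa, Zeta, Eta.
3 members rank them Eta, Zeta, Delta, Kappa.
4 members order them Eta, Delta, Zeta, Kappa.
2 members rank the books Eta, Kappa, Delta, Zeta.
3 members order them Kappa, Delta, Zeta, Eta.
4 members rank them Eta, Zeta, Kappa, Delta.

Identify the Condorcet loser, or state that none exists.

Pairwise majorities:
Zeta vs Kappa: Zeta is ranked higher on 3+4+4 = 11 ballots, Kappa on 8. Zeta wins 11–8.
Zeta vs Eta: 4 to 15, Eta.
Zeta–Delta: Delta 10–9.
Kappa vs Eta: Eta wins 13–6.
Kappa–Delta: Kappa 11–8.
Eta vs Delta: Eta wins 15–4.
Each book has at least one pairwise win (Zeta beats Kappa; Kappa beats Delta; Eta beats Zeta; Delta beats Zeta) — no Condorcet loser.

none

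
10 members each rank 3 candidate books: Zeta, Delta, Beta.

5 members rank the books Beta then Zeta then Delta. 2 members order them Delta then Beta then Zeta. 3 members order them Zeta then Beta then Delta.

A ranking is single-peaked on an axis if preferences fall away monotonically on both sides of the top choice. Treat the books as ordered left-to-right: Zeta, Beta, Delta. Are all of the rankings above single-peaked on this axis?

yes

Axis positions: Zeta=1, Beta=2, Delta=3.
Faction 1 (peak Beta at position 2): ranking walks positions 2-1-3, expanding outward from the peak — single-peaked.
Faction 2 (peak Delta at position 3): ranking walks positions 3-2-1, expanding outward from the peak — single-peaked.
Faction 3 (peak Zeta at position 1): ranking walks positions 1-2-3, expanding outward from the peak — single-peaked.
Every ranking is single-peaked on this axis.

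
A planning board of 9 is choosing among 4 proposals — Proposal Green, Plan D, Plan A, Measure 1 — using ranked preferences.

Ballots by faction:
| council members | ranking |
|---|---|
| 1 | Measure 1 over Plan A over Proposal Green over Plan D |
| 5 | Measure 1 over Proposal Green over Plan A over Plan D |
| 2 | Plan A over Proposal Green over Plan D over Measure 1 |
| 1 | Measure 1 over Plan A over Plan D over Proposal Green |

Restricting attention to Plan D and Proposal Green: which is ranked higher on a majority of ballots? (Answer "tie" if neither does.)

Ballots ranking Plan D above Proposal Green: 1.
Ballots ranking Proposal Green above Plan D: 9 − 1 = 8.
Proposal Green wins the head-to-head 8–1.

Proposal Green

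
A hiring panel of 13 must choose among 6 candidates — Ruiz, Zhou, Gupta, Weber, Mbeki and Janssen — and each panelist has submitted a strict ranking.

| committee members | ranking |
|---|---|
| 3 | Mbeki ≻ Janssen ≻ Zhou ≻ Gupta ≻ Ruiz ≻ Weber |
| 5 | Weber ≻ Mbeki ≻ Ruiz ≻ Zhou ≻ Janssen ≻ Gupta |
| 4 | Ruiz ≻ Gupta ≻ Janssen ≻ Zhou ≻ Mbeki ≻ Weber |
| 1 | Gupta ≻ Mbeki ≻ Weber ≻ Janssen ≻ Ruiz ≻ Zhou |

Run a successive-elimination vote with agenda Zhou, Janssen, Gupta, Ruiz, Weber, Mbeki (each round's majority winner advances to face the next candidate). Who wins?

Round 1: Zhou vs Janssen — 5–8, Janssen advances.
Round 2: Janssen vs Gupta — 8–5, Janssen advances.
Round 3: Janssen vs Ruiz — 4–9, Ruiz advances.
Round 4: Ruiz vs Weber — 7–6, Ruiz advances.
Round 5: Ruiz vs Mbeki — 4–9, Mbeki advances.
The agenda winner is Mbeki.

Mbeki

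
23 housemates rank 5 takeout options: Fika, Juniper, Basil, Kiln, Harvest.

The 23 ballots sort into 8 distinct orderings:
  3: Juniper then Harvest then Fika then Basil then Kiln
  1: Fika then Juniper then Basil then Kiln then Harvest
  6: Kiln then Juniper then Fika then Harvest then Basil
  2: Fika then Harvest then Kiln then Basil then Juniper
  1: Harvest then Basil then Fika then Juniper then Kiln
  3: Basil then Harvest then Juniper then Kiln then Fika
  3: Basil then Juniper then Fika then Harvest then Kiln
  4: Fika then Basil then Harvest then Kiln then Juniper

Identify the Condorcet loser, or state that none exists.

Pairwise majorities:
Fika vs Juniper: Juniper wins 15–8.
Fika vs Basil: Fika is ranked higher on 3+1+6+2+4 = 16 ballots, Basil on 7. Fika wins 16–7.
Fika vs Kiln: Fika preferred on 3+1+2+1+3+4 = 14 ballots; Fika wins 14–9.
Fika vs Harvest: Fika, 16–7.
Juniper vs Basil: Basil wins 13–10.
Juniper vs Kiln: Juniper preferred on 3+1+1+3+3 = 11 ballots; Kiln wins 12–11.
Juniper–Harvest: Juniper 13–10.
Basil–Kiln: Basil 15–8.
Basil vs Harvest: 11 to 12, Harvest.
Kiln vs Harvest: Kiln preferred on 1+6 = 7 ballots; Harvest wins 16–7.
Each restaurant has at least one pairwise win (Fika beats Basil; Juniper beats Fika; Basil beats Juniper; Kiln beats Juniper; Harvest beats Basil) — no Condorcet loser.

none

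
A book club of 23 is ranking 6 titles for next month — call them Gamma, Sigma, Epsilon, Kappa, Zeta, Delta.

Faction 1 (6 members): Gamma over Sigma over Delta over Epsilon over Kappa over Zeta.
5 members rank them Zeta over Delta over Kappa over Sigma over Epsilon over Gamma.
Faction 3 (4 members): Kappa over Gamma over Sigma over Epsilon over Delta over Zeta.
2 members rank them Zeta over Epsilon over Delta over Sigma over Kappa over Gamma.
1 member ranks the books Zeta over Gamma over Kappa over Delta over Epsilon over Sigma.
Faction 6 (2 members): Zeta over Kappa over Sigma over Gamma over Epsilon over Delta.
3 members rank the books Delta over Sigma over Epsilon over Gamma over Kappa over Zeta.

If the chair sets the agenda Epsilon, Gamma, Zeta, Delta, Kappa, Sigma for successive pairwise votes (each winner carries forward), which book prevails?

Round 1: Epsilon vs Gamma — 10–13, Gamma advances.
Round 2: Gamma vs Zeta — 13–10, Gamma advances.
Round 3: Gamma vs Delta — 13–10, Gamma advances.
Round 4: Gamma vs Kappa — 10–13, Kappa advances.
Round 5: Kappa vs Sigma — 12–11, Kappa advances.
Kappa survives the agenda.

Kappa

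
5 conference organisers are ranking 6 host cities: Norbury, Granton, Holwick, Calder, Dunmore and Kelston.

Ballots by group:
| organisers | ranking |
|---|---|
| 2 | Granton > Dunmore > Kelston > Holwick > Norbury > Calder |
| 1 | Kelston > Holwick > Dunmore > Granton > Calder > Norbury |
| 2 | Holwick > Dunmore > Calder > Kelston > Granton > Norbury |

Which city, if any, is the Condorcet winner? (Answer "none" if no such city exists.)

none

Head-to-head results (5 organisers):
Norbury vs Granton: Norbury preferred on 0 ballots; Granton wins 5–0.
Norbury vs Holwick: Holwick wins 5–0.
Norbury vs Calder: Calder, 3–2.
Norbury vs Dunmore: Dunmore, 5–0.
Norbury–Kelston: Kelston 5–0.
Granton vs Holwick: Holwick wins 3–2.
Granton vs Calder: Granton preferred on 2+1 = 3 ballots; Granton wins 3–2.
Granton vs Dunmore: Granton preferred on 2 ballots; Dunmore wins 3–2.
Granton vs Kelston: Kelston, 3–2.
Holwick–Calder: Holwick 5–0.
Holwick vs Dunmore: Holwick, 3–2.
Holwick vs Kelston: 2 for Holwick, 3 for Kelston — Kelston by 3–2.
Calder–Dunmore: Dunmore 5–0.
Calder–Kelston: Kelston 3–2.
Dunmore vs Kelston: Dunmore wins 4–1.
No city is unbeaten: Norbury loses to Granton; Granton loses to Holwick; Holwick loses to Kelston; Calder loses to Granton; Dunmore loses to Holwick; Kelston loses to Dunmore. In particular Holwick → Dunmore → Kelston → Holwick is a majority cycle — no Condorcet winner exists.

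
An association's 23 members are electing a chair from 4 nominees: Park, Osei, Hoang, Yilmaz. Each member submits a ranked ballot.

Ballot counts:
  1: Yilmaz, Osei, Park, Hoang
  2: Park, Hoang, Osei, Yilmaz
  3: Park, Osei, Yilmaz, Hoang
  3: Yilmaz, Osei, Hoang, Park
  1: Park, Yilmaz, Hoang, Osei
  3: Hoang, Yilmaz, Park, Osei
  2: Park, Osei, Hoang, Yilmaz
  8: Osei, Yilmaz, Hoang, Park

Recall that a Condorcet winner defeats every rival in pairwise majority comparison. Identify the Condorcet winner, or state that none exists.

Head-to-head results (23 voters):
Park vs Osei: 2+3+1+3+2 = 11 for Park, 12 for Osei — Osei by 12–11.
Park vs Hoang: Hoang wins 14–9.
Park vs Yilmaz: 2+3+1+2 = 8 for Park, 15 for Yilmaz — Yilmaz by 15–8.
Osei vs Hoang: 1+3+3+2+8 = 17 for Osei, 6 for Hoang — Osei by 17–6.
Osei vs Yilmaz: Osei wins 15–8.
Hoang vs Yilmaz: 7 to 16, Yilmaz.
Osei wins every pairwise contest, so Osei is the Condorcet winner.

Osei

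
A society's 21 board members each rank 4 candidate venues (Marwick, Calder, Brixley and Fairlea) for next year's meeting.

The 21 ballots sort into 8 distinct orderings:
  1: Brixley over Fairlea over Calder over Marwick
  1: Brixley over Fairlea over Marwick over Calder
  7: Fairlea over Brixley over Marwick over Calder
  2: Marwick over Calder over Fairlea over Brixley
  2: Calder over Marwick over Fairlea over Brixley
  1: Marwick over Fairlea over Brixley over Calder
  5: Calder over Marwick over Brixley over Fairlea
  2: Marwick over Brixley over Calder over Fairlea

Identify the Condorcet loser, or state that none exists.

none

Head-to-head results (21 organisers):
Marwick vs Calder: 13 to 8, Marwick.
Marwick vs Brixley: Marwick wins 12–9.
Marwick vs Fairlea: Marwick wins 12–9.
Calder vs Brixley: Brixley, 12–9.
Calder vs Fairlea: 11 to 10, Calder.
Brixley–Fairlea: Fairlea 12–9.
No city is winless: Marwick beats Calder; Calder beats Fairlea; Brixley beats Calder; Fairlea beats Brixley. There is no Condorcet loser.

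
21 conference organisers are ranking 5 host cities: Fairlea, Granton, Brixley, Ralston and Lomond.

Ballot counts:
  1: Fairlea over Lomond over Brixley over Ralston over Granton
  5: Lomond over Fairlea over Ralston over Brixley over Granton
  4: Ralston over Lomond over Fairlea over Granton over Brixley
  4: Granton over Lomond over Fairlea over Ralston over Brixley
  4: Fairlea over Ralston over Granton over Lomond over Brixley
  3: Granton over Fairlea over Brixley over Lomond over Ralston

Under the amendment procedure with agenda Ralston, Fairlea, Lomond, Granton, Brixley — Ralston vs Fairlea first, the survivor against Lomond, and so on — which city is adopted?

Granton

Round 1: Ralston vs Fairlea — 4–17, Fairlea advances.
Round 2: Fairlea vs Lomond — 8–13, Lomond advances.
Round 3: Lomond vs Granton — 10–11, Granton advances.
Round 4: Granton vs Brixley — 15–6, Granton advances.
The agenda winner is Granton.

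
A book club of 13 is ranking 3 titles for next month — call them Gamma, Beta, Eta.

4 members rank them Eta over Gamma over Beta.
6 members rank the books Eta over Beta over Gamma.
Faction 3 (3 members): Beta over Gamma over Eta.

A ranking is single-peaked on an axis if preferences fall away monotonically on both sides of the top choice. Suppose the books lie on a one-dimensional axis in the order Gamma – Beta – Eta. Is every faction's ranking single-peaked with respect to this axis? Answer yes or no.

no

Axis positions: Gamma=1, Beta=2, Eta=3.
Faction 1: ranking walks positions 3-1-2; Gamma is ranked above Beta even though Beta lies between Gamma and the peak Eta on the axis — preferences dip and rise again. Not single-peaked.
Faction 2 (peak Eta at position 3): ranking walks positions 3-2-1, expanding outward from the peak — single-peaked.
Faction 3 (peak Beta at position 2): ranking walks positions 2-1-3, expanding outward from the peak — single-peaked.
Faction 1 violates single-peakedness, so the profile is not single-peaked on this axis.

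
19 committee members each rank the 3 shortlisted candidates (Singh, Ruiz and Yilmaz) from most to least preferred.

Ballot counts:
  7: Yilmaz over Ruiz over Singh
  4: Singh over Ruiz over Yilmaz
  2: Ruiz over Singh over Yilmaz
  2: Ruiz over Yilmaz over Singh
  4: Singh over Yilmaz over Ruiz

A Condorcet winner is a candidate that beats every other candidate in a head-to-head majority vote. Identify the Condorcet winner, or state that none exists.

none

Head-to-head results (19 committee members):
Singh vs Ruiz: Ruiz, 11–8.
Singh vs Yilmaz: Singh, 10–9.
Ruiz–Yilmaz: Yilmaz 11–8.
No candidate is unbeaten: Singh loses to Ruiz; Ruiz loses to Yilmaz; Yilmaz loses to Singh. In particular Singh beats Yilmaz beats Ruiz beats Singh is a majority cycle — no Condorcet winner exists.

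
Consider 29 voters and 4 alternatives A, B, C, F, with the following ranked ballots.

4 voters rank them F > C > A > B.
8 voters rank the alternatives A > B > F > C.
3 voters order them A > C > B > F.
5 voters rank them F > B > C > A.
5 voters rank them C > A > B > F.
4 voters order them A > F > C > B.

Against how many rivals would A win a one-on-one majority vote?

3

A against each rival (29 voters):
A vs B: A, 24–5.
A–C: A 15–14.
A vs F: A, 20–9.
A beats B, C, F — 3 pairwise wins.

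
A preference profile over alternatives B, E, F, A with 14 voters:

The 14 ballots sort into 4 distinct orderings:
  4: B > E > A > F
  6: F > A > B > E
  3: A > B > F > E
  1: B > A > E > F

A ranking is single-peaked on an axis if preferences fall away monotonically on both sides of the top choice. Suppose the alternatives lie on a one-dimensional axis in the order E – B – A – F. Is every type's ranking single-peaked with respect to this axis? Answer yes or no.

yes

Axis positions: E=1, B=2, A=3, F=4.
Type 1 (peak B at position 2): ranking walks positions 2-1-3-4, expanding outward from the peak — single-peaked.
Type 2 (peak F at position 4): ranking walks positions 4-3-2-1, expanding outward from the peak — single-peaked.
Type 3 (peak A at position 3): ranking walks positions 3-2-4-1, expanding outward from the peak — single-peaked.
Type 4 (peak B at position 2): ranking walks positions 2-3-1-4, expanding outward from the peak — single-peaked.
Every ranking is single-peaked on this axis.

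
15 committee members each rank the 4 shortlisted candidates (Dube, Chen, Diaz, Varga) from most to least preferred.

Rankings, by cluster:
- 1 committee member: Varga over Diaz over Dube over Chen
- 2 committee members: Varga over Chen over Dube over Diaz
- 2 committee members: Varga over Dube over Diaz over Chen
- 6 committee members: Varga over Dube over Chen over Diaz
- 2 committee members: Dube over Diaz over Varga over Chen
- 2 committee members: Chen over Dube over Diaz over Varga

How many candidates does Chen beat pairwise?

1

Chen against each rival (15 committee members):
Chen vs Dube: Chen is ranked higher on 2+2 = 4 ballots, Dube on 11. Dube wins 11–4.
Chen vs Diaz: Chen, 10–5.
Chen vs Varga: Chen is ranked higher on 2 ballots, Varga on 13. Varga wins 13–2.
Chen beats Diaz; loses to Dube, Varga — 1 pairwise win.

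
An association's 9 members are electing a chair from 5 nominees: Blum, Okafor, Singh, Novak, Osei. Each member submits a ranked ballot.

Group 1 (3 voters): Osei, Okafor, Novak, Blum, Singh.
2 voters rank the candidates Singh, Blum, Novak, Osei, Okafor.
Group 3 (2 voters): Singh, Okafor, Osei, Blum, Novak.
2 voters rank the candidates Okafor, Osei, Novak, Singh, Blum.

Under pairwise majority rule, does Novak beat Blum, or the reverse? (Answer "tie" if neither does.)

Novak

Ballots ranking Novak above Blum: 3 + 2 = 5.
Ballots ranking Blum above Novak: 9 − 5 = 4.
Novak wins the head-to-head 5–4.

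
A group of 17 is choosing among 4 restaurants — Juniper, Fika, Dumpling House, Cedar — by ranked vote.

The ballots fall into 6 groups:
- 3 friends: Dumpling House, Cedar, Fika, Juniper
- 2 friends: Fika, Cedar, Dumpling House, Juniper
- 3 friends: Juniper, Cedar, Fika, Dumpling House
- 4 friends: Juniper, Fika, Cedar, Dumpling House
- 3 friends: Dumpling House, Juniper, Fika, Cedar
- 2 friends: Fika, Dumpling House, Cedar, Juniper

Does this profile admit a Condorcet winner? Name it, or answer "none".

Pairwise majorities:
Juniper vs Fika: 10 to 7, Juniper.
Juniper vs Dumpling House: 3+4 = 7 for Juniper, 10 for Dumpling House — Dumpling House by 10–7.
Juniper vs Cedar: 10 to 7, Juniper.
Fika vs Dumpling House: Fika preferred on 2+3+4+2 = 11 ballots; Fika wins 11–6.
Fika vs Cedar: Fika is ranked higher on 2+4+3+2 = 11 ballots, Cedar on 6. Fika wins 11–6.
Dumpling House vs Cedar: Dumpling House is ranked higher on 3+3+2 = 8 ballots, Cedar on 9. Cedar wins 9–8.
Each restaurant drops at least one matchup (Juniper loses to Dumpling House; Fika loses to Juniper; Dumpling House loses to Fika; Cedar loses to Juniper); the cycle Juniper > Fika > Dumpling House > Juniper rules out a Condorcet winner.

none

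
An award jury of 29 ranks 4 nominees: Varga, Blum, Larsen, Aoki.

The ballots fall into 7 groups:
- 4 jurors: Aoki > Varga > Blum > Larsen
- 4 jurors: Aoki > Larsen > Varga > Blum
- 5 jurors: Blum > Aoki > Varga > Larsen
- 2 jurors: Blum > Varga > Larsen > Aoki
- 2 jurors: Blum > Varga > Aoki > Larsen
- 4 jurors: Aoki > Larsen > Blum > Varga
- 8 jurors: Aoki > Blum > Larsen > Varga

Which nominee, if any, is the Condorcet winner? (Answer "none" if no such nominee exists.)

Head-to-head results (29 jurors):
Varga–Blum: Blum 21–8.
Varga–Larsen: Larsen 16–13.
Varga vs Aoki: Aoki wins 25–4.
Blum–Larsen: Blum 21–8.
Blum vs Aoki: Aoki, 20–9.
Larsen vs Aoki: Aoki, 27–2.
Aoki wins every pairwise contest, so Aoki is the Condorcet winner.

Aoki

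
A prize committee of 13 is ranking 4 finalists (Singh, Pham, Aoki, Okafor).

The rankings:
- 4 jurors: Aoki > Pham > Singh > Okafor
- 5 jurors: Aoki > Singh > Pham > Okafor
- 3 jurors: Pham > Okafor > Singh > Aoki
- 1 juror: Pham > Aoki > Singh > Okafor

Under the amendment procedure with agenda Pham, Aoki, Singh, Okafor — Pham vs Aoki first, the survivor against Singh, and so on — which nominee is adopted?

Aoki

Round 1: Pham vs Aoki — 4–9, Aoki advances.
Round 2: Aoki vs Singh — 10–3, Aoki advances.
Round 3: Aoki vs Okafor — 10–3, Aoki advances.
The agenda winner is Aoki.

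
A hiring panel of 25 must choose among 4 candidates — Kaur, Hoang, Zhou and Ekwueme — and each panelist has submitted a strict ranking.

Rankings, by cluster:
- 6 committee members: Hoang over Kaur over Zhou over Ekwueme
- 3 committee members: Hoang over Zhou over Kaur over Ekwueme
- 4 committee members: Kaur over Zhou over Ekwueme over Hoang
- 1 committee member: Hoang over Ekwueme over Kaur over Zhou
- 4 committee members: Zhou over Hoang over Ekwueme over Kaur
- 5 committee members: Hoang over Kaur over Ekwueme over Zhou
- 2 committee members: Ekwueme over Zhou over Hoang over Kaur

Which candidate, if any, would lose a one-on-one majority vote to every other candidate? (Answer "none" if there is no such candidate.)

Head-to-head results (25 committee members):
Kaur vs Hoang: Hoang wins 21–4.
Kaur–Zhou: Kaur 16–9.
Kaur vs Ekwueme: Kaur wins 18–7.
Hoang vs Zhou: Hoang, 15–10.
Hoang vs Ekwueme: Hoang wins 19–6.
Zhou vs Ekwueme: 17 to 8, Zhou.
Only Ekwueme has no wins; Ekwueme is the Condorcet loser.

Ekwueme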